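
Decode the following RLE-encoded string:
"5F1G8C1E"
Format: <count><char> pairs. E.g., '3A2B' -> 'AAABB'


Expanding each <count><char> pair:
  5F -> 'FFFFF'
  1G -> 'G'
  8C -> 'CCCCCCCC'
  1E -> 'E'

Decoded = FFFFFGCCCCCCCCE


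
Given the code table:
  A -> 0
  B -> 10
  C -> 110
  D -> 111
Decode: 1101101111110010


Decoding:
110 -> C
110 -> C
111 -> D
111 -> D
0 -> A
0 -> A
10 -> B


Result: CCDDAAB


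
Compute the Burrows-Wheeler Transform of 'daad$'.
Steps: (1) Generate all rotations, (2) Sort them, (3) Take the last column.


Rotations (sorted):
  0: $daad -> last char: d
  1: aad$d -> last char: d
  2: ad$da -> last char: a
  3: d$daa -> last char: a
  4: daad$ -> last char: $


BWT = ddaa$


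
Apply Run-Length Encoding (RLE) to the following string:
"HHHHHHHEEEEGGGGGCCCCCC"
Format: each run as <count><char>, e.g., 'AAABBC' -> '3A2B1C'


Scanning runs left to right:
  i=0: run of 'H' x 7 -> '7H'
  i=7: run of 'E' x 4 -> '4E'
  i=11: run of 'G' x 5 -> '5G'
  i=16: run of 'C' x 6 -> '6C'

RLE = 7H4E5G6C


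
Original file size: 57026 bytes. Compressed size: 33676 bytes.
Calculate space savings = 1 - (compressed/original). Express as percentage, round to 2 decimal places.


ratio = compressed/original = 33676/57026 = 0.590538
savings = 1 - ratio = 1 - 0.590538 = 0.409462
as a percentage: 0.409462 * 100 = 40.95%

Space savings = 1 - 33676/57026 = 40.95%


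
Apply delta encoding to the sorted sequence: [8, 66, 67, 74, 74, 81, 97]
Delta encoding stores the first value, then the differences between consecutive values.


First value: 8
Deltas:
  66 - 8 = 58
  67 - 66 = 1
  74 - 67 = 7
  74 - 74 = 0
  81 - 74 = 7
  97 - 81 = 16


Delta encoded: [8, 58, 1, 7, 0, 7, 16]


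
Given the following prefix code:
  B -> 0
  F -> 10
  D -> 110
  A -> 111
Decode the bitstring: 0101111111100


Decoding step by step:
Bits 0 -> B
Bits 10 -> F
Bits 111 -> A
Bits 111 -> A
Bits 110 -> D
Bits 0 -> B


Decoded message: BFAADB


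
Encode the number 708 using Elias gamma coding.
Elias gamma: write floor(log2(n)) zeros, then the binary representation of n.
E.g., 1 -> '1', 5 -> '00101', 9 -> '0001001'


num_bits = floor(log2(708)) + 1 = 10
leading_zeros = num_bits - 1 = 9
binary(708) = 1011000100

Elias gamma(708) = '000000000' + '1011000100' = 0000000001011000100 (19 bits)


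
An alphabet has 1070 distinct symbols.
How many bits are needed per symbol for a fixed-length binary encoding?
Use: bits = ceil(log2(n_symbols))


log2(1070) = 10.0634
Bracket: 2^10 = 1024 < 1070 <= 2^11 = 2048
So ceil(log2(1070)) = 11

bits = ceil(log2(1070)) = ceil(10.0634) = 11 bits


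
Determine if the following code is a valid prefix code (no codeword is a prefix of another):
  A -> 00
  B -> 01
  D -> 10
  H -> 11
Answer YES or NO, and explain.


Checking each pair (does one codeword prefix another?):
  A='00' vs B='01': no prefix
  A='00' vs D='10': no prefix
  A='00' vs H='11': no prefix
  B='01' vs A='00': no prefix
  B='01' vs D='10': no prefix
  B='01' vs H='11': no prefix
  D='10' vs A='00': no prefix
  D='10' vs B='01': no prefix
  D='10' vs H='11': no prefix
  H='11' vs A='00': no prefix
  H='11' vs B='01': no prefix
  H='11' vs D='10': no prefix
No violation found over all pairs.

YES -- this is a valid prefix code. No codeword is a prefix of any other codeword.


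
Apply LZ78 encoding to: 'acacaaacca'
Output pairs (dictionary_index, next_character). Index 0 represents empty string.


LZ78 encoding steps:
Dictionary: {0: ''}
Step 1: w='' (idx 0), next='a' -> output (0, 'a'), add 'a' as idx 1
Step 2: w='' (idx 0), next='c' -> output (0, 'c'), add 'c' as idx 2
Step 3: w='a' (idx 1), next='c' -> output (1, 'c'), add 'ac' as idx 3
Step 4: w='a' (idx 1), next='a' -> output (1, 'a'), add 'aa' as idx 4
Step 5: w='ac' (idx 3), next='c' -> output (3, 'c'), add 'acc' as idx 5
Step 6: w='a' (idx 1), end of input -> output (1, '')


Encoded: [(0, 'a'), (0, 'c'), (1, 'c'), (1, 'a'), (3, 'c'), (1, '')]


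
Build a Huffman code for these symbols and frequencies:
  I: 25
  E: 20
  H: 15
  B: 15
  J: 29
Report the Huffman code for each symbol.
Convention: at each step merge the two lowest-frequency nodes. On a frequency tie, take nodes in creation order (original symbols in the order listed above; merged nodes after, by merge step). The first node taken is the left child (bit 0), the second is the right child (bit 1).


Huffman tree construction:
Step 1: Merge H(15) + B(15) = 30
Step 2: Merge E(20) + I(25) = 45
Step 3: Merge J(29) + (H+B)(30) = 59
Step 4: Merge (E+I)(45) + (J+(H+B))(59) = 104
Read each symbol's code off the tree from the root (left child = 0, right child = 1).

Codes:
  I: 01 (length 2)
  E: 00 (length 2)
  H: 110 (length 3)
  B: 111 (length 3)
  J: 10 (length 2)
Average code length: 238/104 = 2.2885 bits/symbol


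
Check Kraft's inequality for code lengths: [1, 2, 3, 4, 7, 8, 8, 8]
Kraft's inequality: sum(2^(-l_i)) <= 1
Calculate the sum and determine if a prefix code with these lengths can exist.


Sum = 2^(-1) + 2^(-2) + 2^(-3) + 2^(-4) + 2^(-7) + 2^(-8) + 2^(-8) + 2^(-8)
    = 0.5 + 0.25 + 0.125 + 0.0625 + 0.0078125 + 0.00390625 + 0.00390625 + 0.00390625
    = 245/256 = 0.95703125
Since 0.95703125 <= 1, Kraft's inequality IS satisfied.
A prefix code with these lengths CAN exist.

Kraft sum = 0.95703125. Satisfied.


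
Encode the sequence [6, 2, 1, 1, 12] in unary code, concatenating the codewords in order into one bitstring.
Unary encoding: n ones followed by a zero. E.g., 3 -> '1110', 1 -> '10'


Encode each number as n ones followed by a terminating 0:
  6 -> 1111110 (7 bits)
  2 -> 110 (3 bits)
  1 -> 10 (2 bits)
  1 -> 10 (2 bits)
  12 -> 1111111111110 (13 bits)
Total length = 7 + 3 + 2 + 2 + 13 = 27 bits.

Unary([6, 2, 1, 1, 12]) = 111111011010101111111111110 (27 bits)


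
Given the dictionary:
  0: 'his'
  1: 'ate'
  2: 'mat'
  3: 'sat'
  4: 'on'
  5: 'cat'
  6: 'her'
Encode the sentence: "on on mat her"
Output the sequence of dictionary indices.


Look up each word in the dictionary:
  'on' -> 4
  'on' -> 4
  'mat' -> 2
  'her' -> 6

Encoded: [4, 4, 2, 6]


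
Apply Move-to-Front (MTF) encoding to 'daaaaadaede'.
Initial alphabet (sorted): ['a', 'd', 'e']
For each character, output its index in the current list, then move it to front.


MTF encoding:
'd': index 1 in ['a', 'd', 'e'] -> ['d', 'a', 'e']
'a': index 1 in ['d', 'a', 'e'] -> ['a', 'd', 'e']
'a': index 0 in ['a', 'd', 'e'] -> ['a', 'd', 'e']
'a': index 0 in ['a', 'd', 'e'] -> ['a', 'd', 'e']
'a': index 0 in ['a', 'd', 'e'] -> ['a', 'd', 'e']
'a': index 0 in ['a', 'd', 'e'] -> ['a', 'd', 'e']
'd': index 1 in ['a', 'd', 'e'] -> ['d', 'a', 'e']
'a': index 1 in ['d', 'a', 'e'] -> ['a', 'd', 'e']
'e': index 2 in ['a', 'd', 'e'] -> ['e', 'a', 'd']
'd': index 2 in ['e', 'a', 'd'] -> ['d', 'e', 'a']
'e': index 1 in ['d', 'e', 'a'] -> ['e', 'd', 'a']


Output: [1, 1, 0, 0, 0, 0, 1, 1, 2, 2, 1]


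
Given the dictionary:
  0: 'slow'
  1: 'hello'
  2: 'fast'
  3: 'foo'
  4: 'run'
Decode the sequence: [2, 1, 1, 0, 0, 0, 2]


Look up each index in the dictionary:
  2 -> 'fast'
  1 -> 'hello'
  1 -> 'hello'
  0 -> 'slow'
  0 -> 'slow'
  0 -> 'slow'
  2 -> 'fast'

Decoded: "fast hello hello slow slow slow fast"


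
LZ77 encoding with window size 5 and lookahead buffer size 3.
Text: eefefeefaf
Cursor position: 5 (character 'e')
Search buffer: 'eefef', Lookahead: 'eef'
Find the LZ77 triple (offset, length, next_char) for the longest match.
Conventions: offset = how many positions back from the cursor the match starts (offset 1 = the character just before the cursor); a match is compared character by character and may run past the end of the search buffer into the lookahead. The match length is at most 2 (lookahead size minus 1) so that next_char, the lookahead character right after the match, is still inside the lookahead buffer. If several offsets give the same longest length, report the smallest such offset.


Try each offset into the search buffer:
  offset=1 (pos 4, char 'f'): match length 0
  offset=2 (pos 3, char 'e'): match length 1
  offset=3 (pos 2, char 'f'): match length 0
  offset=4 (pos 1, char 'e'): match length 1
  offset=5 (pos 0, char 'e'): match length 2
Longest match has length 2 at offset 5.
next_char = character at position 5 + 2 = 7 -> 'f'

Best match: offset=5, length=2 (matching 'ee' starting at position 0)
LZ77 triple: (5, 2, 'f')


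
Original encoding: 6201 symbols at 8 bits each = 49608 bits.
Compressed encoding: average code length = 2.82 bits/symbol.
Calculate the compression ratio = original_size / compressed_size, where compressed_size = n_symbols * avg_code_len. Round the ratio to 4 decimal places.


original_size = n_symbols * orig_bits = 6201 * 8 = 49608 bits
compressed_size = n_symbols * avg_code_len = 6201 * 2.82 = 17486.82 bits
ratio = original_size / compressed_size = 49608 / 17486.82 = 2.8369

Compression ratio = 2.8369


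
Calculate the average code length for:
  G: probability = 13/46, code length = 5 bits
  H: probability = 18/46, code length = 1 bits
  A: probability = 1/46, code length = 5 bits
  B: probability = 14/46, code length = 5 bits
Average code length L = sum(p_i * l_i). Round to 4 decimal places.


Weighted contributions p_i * l_i:
  G: (13/46) * 5 = 65/46
  H: (18/46) * 1 = 18/46
  A: (1/46) * 5 = 5/46
  B: (14/46) * 5 = 70/46
Sum = (65 + 18 + 5 + 70)/46 = 158/46

L = 158/46 = 3.4348 bits/symbol


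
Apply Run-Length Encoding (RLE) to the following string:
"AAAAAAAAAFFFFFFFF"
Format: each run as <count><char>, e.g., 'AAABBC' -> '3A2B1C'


Scanning runs left to right:
  i=0: run of 'A' x 9 -> '9A'
  i=9: run of 'F' x 8 -> '8F'

RLE = 9A8F


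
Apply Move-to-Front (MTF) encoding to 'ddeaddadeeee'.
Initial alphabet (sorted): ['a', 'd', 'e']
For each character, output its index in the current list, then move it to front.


MTF encoding:
'd': index 1 in ['a', 'd', 'e'] -> ['d', 'a', 'e']
'd': index 0 in ['d', 'a', 'e'] -> ['d', 'a', 'e']
'e': index 2 in ['d', 'a', 'e'] -> ['e', 'd', 'a']
'a': index 2 in ['e', 'd', 'a'] -> ['a', 'e', 'd']
'd': index 2 in ['a', 'e', 'd'] -> ['d', 'a', 'e']
'd': index 0 in ['d', 'a', 'e'] -> ['d', 'a', 'e']
'a': index 1 in ['d', 'a', 'e'] -> ['a', 'd', 'e']
'd': index 1 in ['a', 'd', 'e'] -> ['d', 'a', 'e']
'e': index 2 in ['d', 'a', 'e'] -> ['e', 'd', 'a']
'e': index 0 in ['e', 'd', 'a'] -> ['e', 'd', 'a']
'e': index 0 in ['e', 'd', 'a'] -> ['e', 'd', 'a']
'e': index 0 in ['e', 'd', 'a'] -> ['e', 'd', 'a']


Output: [1, 0, 2, 2, 2, 0, 1, 1, 2, 0, 0, 0]


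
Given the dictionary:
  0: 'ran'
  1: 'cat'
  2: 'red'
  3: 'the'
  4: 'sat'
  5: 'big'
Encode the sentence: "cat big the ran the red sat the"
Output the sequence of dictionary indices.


Look up each word in the dictionary:
  'cat' -> 1
  'big' -> 5
  'the' -> 3
  'ran' -> 0
  'the' -> 3
  'red' -> 2
  'sat' -> 4
  'the' -> 3

Encoded: [1, 5, 3, 0, 3, 2, 4, 3]


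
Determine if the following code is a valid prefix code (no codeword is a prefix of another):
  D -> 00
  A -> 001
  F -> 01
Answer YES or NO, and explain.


Checking each pair (does one codeword prefix another?):
  D='00' vs A='001': prefix -- VIOLATION

NO -- this is NOT a valid prefix code. D (00) is a prefix of A (001).


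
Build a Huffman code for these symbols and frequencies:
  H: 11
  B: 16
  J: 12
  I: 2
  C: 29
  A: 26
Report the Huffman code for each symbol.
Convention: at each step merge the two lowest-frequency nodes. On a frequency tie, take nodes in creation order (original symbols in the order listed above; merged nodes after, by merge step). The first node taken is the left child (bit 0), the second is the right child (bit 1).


Huffman tree construction:
Step 1: Merge I(2) + H(11) = 13
Step 2: Merge J(12) + (I+H)(13) = 25
Step 3: Merge B(16) + (J+(I+H))(25) = 41
Step 4: Merge A(26) + C(29) = 55
Step 5: Merge (B+(J+(I+H)))(41) + (A+C)(55) = 96
Read each symbol's code off the tree from the root (left child = 0, right child = 1).

Codes:
  H: 0111 (length 4)
  B: 00 (length 2)
  J: 010 (length 3)
  I: 0110 (length 4)
  C: 11 (length 2)
  A: 10 (length 2)
Average code length: 230/96 = 2.3958 bits/symbol


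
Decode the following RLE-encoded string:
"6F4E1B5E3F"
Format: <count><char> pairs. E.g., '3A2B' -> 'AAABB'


Expanding each <count><char> pair:
  6F -> 'FFFFFF'
  4E -> 'EEEE'
  1B -> 'B'
  5E -> 'EEEEE'
  3F -> 'FFF'

Decoded = FFFFFFEEEEBEEEEEFFF


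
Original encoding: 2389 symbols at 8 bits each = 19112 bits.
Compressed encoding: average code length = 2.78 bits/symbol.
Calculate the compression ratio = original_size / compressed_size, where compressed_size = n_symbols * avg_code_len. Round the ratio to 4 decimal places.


original_size = n_symbols * orig_bits = 2389 * 8 = 19112 bits
compressed_size = n_symbols * avg_code_len = 2389 * 2.78 = 6641.42 bits
ratio = original_size / compressed_size = 19112 / 6641.42 = 2.8777

Compression ratio = 2.8777


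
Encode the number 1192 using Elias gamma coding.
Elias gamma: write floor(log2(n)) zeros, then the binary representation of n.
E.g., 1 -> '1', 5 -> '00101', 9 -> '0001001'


num_bits = floor(log2(1192)) + 1 = 11
leading_zeros = num_bits - 1 = 10
binary(1192) = 10010101000

Elias gamma(1192) = '0000000000' + '10010101000' = 000000000010010101000 (21 bits)


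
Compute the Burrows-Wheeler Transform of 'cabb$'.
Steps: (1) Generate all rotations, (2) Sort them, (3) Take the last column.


Rotations (sorted):
  0: $cabb -> last char: b
  1: abb$c -> last char: c
  2: b$cab -> last char: b
  3: bb$ca -> last char: a
  4: cabb$ -> last char: $


BWT = bcba$


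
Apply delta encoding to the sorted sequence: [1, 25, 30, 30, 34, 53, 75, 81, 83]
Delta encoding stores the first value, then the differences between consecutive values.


First value: 1
Deltas:
  25 - 1 = 24
  30 - 25 = 5
  30 - 30 = 0
  34 - 30 = 4
  53 - 34 = 19
  75 - 53 = 22
  81 - 75 = 6
  83 - 81 = 2


Delta encoded: [1, 24, 5, 0, 4, 19, 22, 6, 2]


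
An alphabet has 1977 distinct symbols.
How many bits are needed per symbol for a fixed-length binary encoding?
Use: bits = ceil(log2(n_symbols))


log2(1977) = 10.9491
Bracket: 2^10 = 1024 < 1977 <= 2^11 = 2048
So ceil(log2(1977)) = 11

bits = ceil(log2(1977)) = ceil(10.9491) = 11 bits


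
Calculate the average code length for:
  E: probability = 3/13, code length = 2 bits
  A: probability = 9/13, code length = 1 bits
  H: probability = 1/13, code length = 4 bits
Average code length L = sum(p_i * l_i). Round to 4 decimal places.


Weighted contributions p_i * l_i:
  E: (3/13) * 2 = 6/13
  A: (9/13) * 1 = 9/13
  H: (1/13) * 4 = 4/13
Sum = (6 + 9 + 4)/13 = 19/13

L = 19/13 = 1.4615 bits/symbol


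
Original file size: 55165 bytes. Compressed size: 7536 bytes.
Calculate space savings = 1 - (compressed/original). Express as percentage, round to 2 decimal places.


ratio = compressed/original = 7536/55165 = 0.136608
savings = 1 - ratio = 1 - 0.136608 = 0.863392
as a percentage: 0.863392 * 100 = 86.34%

Space savings = 1 - 7536/55165 = 86.34%


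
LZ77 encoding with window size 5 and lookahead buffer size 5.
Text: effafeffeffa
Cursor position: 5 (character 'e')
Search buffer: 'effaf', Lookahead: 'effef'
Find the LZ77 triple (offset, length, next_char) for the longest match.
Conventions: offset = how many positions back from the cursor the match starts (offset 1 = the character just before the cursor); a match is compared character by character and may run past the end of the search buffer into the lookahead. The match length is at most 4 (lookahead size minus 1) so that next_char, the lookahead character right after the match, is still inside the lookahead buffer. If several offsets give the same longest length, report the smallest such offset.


Try each offset into the search buffer:
  offset=1 (pos 4, char 'f'): match length 0
  offset=2 (pos 3, char 'a'): match length 0
  offset=3 (pos 2, char 'f'): match length 0
  offset=4 (pos 1, char 'f'): match length 0
  offset=5 (pos 0, char 'e'): match length 3
Longest match has length 3 at offset 5.
next_char = character at position 5 + 3 = 8 -> 'e'

Best match: offset=5, length=3 (matching 'eff' starting at position 0)
LZ77 triple: (5, 3, 'e')


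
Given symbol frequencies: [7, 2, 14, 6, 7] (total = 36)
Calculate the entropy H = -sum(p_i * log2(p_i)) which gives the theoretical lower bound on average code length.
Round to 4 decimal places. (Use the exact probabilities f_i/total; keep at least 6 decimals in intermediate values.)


Per-symbol terms -p_i * log2(p_i) with p_i = f_i/36:
  p = 7/36 = 0.194444: log2(p) = -2.362570, -p*log2(p) = 0.459389
  p = 2/36 = 0.055556: log2(p) = -4.169925, -p*log2(p) = 0.231663
  p = 14/36 = 0.388889: log2(p) = -1.362570, -p*log2(p) = 0.529888
  p = 6/36 = 0.166667: log2(p) = -2.584963, -p*log2(p) = 0.430827
  p = 7/36 = 0.194444: log2(p) = -2.362570, -p*log2(p) = 0.459389
H = 0.459389 + 0.231663 + 0.529888 + 0.430827 + 0.459389 = 2.111156

H = 2.1112 bits/symbol


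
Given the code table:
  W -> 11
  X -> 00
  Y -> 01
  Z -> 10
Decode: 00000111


Decoding:
00 -> X
00 -> X
01 -> Y
11 -> W


Result: XXYW


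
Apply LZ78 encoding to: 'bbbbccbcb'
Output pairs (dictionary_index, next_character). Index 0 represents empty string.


LZ78 encoding steps:
Dictionary: {0: ''}
Step 1: w='' (idx 0), next='b' -> output (0, 'b'), add 'b' as idx 1
Step 2: w='b' (idx 1), next='b' -> output (1, 'b'), add 'bb' as idx 2
Step 3: w='b' (idx 1), next='c' -> output (1, 'c'), add 'bc' as idx 3
Step 4: w='' (idx 0), next='c' -> output (0, 'c'), add 'c' as idx 4
Step 5: w='bc' (idx 3), next='b' -> output (3, 'b'), add 'bcb' as idx 5


Encoded: [(0, 'b'), (1, 'b'), (1, 'c'), (0, 'c'), (3, 'b')]


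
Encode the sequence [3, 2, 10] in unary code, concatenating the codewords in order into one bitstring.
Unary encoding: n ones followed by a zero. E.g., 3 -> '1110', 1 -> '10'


Encode each number as n ones followed by a terminating 0:
  3 -> 1110 (4 bits)
  2 -> 110 (3 bits)
  10 -> 11111111110 (11 bits)
Total length = 4 + 3 + 11 = 18 bits.

Unary([3, 2, 10]) = 111011011111111110 (18 bits)


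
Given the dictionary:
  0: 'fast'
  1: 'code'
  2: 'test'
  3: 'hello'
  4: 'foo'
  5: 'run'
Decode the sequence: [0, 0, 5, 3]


Look up each index in the dictionary:
  0 -> 'fast'
  0 -> 'fast'
  5 -> 'run'
  3 -> 'hello'

Decoded: "fast fast run hello"


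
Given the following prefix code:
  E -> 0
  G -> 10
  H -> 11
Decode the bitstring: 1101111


Decoding step by step:
Bits 11 -> H
Bits 0 -> E
Bits 11 -> H
Bits 11 -> H


Decoded message: HEHH


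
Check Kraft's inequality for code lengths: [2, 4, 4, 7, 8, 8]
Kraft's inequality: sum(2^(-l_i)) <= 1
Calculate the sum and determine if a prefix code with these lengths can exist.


Sum = 2^(-2) + 2^(-4) + 2^(-4) + 2^(-7) + 2^(-8) + 2^(-8)
    = 0.25 + 0.0625 + 0.0625 + 0.0078125 + 0.00390625 + 0.00390625
    = 100/256 = 0.390625
Since 0.390625 <= 1, Kraft's inequality IS satisfied.
A prefix code with these lengths CAN exist.

Kraft sum = 0.390625. Satisfied.


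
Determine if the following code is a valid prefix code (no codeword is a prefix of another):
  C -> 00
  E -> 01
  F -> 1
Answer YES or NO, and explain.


Checking each pair (does one codeword prefix another?):
  C='00' vs E='01': no prefix
  C='00' vs F='1': no prefix
  E='01' vs C='00': no prefix
  E='01' vs F='1': no prefix
  F='1' vs C='00': no prefix
  F='1' vs E='01': no prefix
No violation found over all pairs.

YES -- this is a valid prefix code. No codeword is a prefix of any other codeword.


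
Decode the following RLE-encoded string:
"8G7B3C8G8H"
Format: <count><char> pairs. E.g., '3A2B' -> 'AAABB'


Expanding each <count><char> pair:
  8G -> 'GGGGGGGG'
  7B -> 'BBBBBBB'
  3C -> 'CCC'
  8G -> 'GGGGGGGG'
  8H -> 'HHHHHHHH'

Decoded = GGGGGGGGBBBBBBBCCCGGGGGGGGHHHHHHHH


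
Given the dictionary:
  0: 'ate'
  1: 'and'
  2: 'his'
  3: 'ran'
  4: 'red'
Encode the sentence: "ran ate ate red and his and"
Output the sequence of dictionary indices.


Look up each word in the dictionary:
  'ran' -> 3
  'ate' -> 0
  'ate' -> 0
  'red' -> 4
  'and' -> 1
  'his' -> 2
  'and' -> 1

Encoded: [3, 0, 0, 4, 1, 2, 1]


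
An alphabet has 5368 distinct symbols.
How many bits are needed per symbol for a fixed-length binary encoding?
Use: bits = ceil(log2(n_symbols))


log2(5368) = 12.3902
Bracket: 2^12 = 4096 < 5368 <= 2^13 = 8192
So ceil(log2(5368)) = 13

bits = ceil(log2(5368)) = ceil(12.3902) = 13 bits


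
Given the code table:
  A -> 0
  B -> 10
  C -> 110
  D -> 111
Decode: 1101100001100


Decoding:
110 -> C
110 -> C
0 -> A
0 -> A
0 -> A
110 -> C
0 -> A


Result: CCAAACA


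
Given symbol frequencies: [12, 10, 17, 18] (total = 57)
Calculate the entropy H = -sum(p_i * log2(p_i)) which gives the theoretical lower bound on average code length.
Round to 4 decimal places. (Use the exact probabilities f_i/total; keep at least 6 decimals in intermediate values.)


Per-symbol terms -p_i * log2(p_i) with p_i = f_i/57:
  p = 12/57 = 0.210526: log2(p) = -2.247928, -p*log2(p) = 0.473248
  p = 10/57 = 0.175439: log2(p) = -2.510962, -p*log2(p) = 0.440520
  p = 17/57 = 0.298246: log2(p) = -1.745427, -p*log2(p) = 0.520566
  p = 18/57 = 0.315789: log2(p) = -1.662965, -p*log2(p) = 0.525147
H = 0.473248 + 0.440520 + 0.520566 + 0.525147 = 1.959481

H = 1.9595 bits/symbol


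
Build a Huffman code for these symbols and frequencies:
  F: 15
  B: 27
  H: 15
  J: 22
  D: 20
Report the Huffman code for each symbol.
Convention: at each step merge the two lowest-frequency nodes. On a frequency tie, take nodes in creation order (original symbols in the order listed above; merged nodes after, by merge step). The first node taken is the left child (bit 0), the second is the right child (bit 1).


Huffman tree construction:
Step 1: Merge F(15) + H(15) = 30
Step 2: Merge D(20) + J(22) = 42
Step 3: Merge B(27) + (F+H)(30) = 57
Step 4: Merge (D+J)(42) + (B+(F+H))(57) = 99
Read each symbol's code off the tree from the root (left child = 0, right child = 1).

Codes:
  F: 110 (length 3)
  B: 10 (length 2)
  H: 111 (length 3)
  J: 01 (length 2)
  D: 00 (length 2)
Average code length: 228/99 = 2.3030 bits/symbol


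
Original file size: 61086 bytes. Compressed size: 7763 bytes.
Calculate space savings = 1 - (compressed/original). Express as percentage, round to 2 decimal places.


ratio = compressed/original = 7763/61086 = 0.127083
savings = 1 - ratio = 1 - 0.127083 = 0.872917
as a percentage: 0.872917 * 100 = 87.29%

Space savings = 1 - 7763/61086 = 87.29%


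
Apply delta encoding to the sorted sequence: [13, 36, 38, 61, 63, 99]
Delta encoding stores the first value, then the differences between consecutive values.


First value: 13
Deltas:
  36 - 13 = 23
  38 - 36 = 2
  61 - 38 = 23
  63 - 61 = 2
  99 - 63 = 36


Delta encoded: [13, 23, 2, 23, 2, 36]


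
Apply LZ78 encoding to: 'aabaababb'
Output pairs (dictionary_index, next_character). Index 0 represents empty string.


LZ78 encoding steps:
Dictionary: {0: ''}
Step 1: w='' (idx 0), next='a' -> output (0, 'a'), add 'a' as idx 1
Step 2: w='a' (idx 1), next='b' -> output (1, 'b'), add 'ab' as idx 2
Step 3: w='a' (idx 1), next='a' -> output (1, 'a'), add 'aa' as idx 3
Step 4: w='' (idx 0), next='b' -> output (0, 'b'), add 'b' as idx 4
Step 5: w='ab' (idx 2), next='b' -> output (2, 'b'), add 'abb' as idx 5


Encoded: [(0, 'a'), (1, 'b'), (1, 'a'), (0, 'b'), (2, 'b')]


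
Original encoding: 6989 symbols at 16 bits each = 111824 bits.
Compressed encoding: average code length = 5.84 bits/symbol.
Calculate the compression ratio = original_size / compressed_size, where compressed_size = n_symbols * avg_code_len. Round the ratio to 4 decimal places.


original_size = n_symbols * orig_bits = 6989 * 16 = 111824 bits
compressed_size = n_symbols * avg_code_len = 6989 * 5.84 = 40815.76 bits
ratio = original_size / compressed_size = 111824 / 40815.76 = 2.7397

Compression ratio = 2.7397


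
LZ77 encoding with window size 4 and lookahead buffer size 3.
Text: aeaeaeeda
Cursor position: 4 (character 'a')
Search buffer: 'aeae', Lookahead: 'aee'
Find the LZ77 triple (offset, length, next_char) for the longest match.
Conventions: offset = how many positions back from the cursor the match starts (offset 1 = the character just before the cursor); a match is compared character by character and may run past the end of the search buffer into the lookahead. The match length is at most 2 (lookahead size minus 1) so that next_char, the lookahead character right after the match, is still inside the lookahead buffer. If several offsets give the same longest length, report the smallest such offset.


Try each offset into the search buffer:
  offset=1 (pos 3, char 'e'): match length 0
  offset=2 (pos 2, char 'a'): match length 2
  offset=3 (pos 1, char 'e'): match length 0
  offset=4 (pos 0, char 'a'): match length 2
Longest match has length 2, found at offsets 2, 4; take the smallest, offset 2.
next_char = character at position 4 + 2 = 6 -> 'e'

Best match: offset=2, length=2 (matching 'ae' starting at position 2)
LZ77 triple: (2, 2, 'e')


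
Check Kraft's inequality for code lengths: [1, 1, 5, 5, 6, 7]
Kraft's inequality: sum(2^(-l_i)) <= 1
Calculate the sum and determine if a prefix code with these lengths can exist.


Sum = 2^(-1) + 2^(-1) + 2^(-5) + 2^(-5) + 2^(-6) + 2^(-7)
    = 0.5 + 0.5 + 0.03125 + 0.03125 + 0.015625 + 0.0078125
    = 139/128 = 1.0859375
Since 1.0859375 > 1, Kraft's inequality is NOT satisfied.
A prefix code with these lengths CANNOT exist.

Kraft sum = 1.0859375. Not satisfied.


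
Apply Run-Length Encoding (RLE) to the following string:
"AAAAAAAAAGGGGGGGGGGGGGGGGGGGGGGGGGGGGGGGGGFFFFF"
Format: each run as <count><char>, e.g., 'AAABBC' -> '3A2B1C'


Scanning runs left to right:
  i=0: run of 'A' x 9 -> '9A'
  i=9: run of 'G' x 33 -> '33G'
  i=42: run of 'F' x 5 -> '5F'

RLE = 9A33G5F


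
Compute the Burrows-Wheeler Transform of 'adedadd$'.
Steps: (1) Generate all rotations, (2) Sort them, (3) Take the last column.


Rotations (sorted):
  0: $adedadd -> last char: d
  1: add$aded -> last char: d
  2: adedadd$ -> last char: $
  3: d$adedad -> last char: d
  4: dadd$ade -> last char: e
  5: dd$adeda -> last char: a
  6: dedadd$a -> last char: a
  7: edadd$ad -> last char: d


BWT = dd$deaad


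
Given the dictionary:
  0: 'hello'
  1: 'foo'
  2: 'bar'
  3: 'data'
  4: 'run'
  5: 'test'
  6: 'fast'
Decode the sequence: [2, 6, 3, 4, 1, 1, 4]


Look up each index in the dictionary:
  2 -> 'bar'
  6 -> 'fast'
  3 -> 'data'
  4 -> 'run'
  1 -> 'foo'
  1 -> 'foo'
  4 -> 'run'

Decoded: "bar fast data run foo foo run"


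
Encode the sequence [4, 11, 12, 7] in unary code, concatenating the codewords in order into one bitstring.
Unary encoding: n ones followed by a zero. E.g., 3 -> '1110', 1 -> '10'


Encode each number as n ones followed by a terminating 0:
  4 -> 11110 (5 bits)
  11 -> 111111111110 (12 bits)
  12 -> 1111111111110 (13 bits)
  7 -> 11111110 (8 bits)
Total length = 5 + 12 + 13 + 8 = 38 bits.

Unary([4, 11, 12, 7]) = 11110111111111110111111111111011111110 (38 bits)


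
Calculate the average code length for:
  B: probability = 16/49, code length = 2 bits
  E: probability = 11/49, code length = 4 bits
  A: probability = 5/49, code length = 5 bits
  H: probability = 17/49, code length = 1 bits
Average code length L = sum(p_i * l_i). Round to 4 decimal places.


Weighted contributions p_i * l_i:
  B: (16/49) * 2 = 32/49
  E: (11/49) * 4 = 44/49
  A: (5/49) * 5 = 25/49
  H: (17/49) * 1 = 17/49
Sum = (32 + 44 + 25 + 17)/49 = 118/49

L = 118/49 = 2.4082 bits/symbol


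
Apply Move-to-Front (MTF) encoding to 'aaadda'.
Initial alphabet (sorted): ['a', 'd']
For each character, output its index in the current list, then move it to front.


MTF encoding:
'a': index 0 in ['a', 'd'] -> ['a', 'd']
'a': index 0 in ['a', 'd'] -> ['a', 'd']
'a': index 0 in ['a', 'd'] -> ['a', 'd']
'd': index 1 in ['a', 'd'] -> ['d', 'a']
'd': index 0 in ['d', 'a'] -> ['d', 'a']
'a': index 1 in ['d', 'a'] -> ['a', 'd']


Output: [0, 0, 0, 1, 0, 1]


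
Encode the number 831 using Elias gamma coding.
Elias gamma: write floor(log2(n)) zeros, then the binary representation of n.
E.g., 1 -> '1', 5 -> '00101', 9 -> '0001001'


num_bits = floor(log2(831)) + 1 = 10
leading_zeros = num_bits - 1 = 9
binary(831) = 1100111111

Elias gamma(831) = '000000000' + '1100111111' = 0000000001100111111 (19 bits)


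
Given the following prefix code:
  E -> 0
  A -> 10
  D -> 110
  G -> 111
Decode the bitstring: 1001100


Decoding step by step:
Bits 10 -> A
Bits 0 -> E
Bits 110 -> D
Bits 0 -> E


Decoded message: AEDE


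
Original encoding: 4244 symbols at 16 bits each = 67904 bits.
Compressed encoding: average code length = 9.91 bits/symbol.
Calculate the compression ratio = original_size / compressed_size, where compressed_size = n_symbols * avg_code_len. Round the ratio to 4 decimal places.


original_size = n_symbols * orig_bits = 4244 * 16 = 67904 bits
compressed_size = n_symbols * avg_code_len = 4244 * 9.91 = 42058.04 bits
ratio = original_size / compressed_size = 67904 / 42058.04 = 1.6145

Compression ratio = 1.6145


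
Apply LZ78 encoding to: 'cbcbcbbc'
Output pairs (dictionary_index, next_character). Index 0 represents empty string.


LZ78 encoding steps:
Dictionary: {0: ''}
Step 1: w='' (idx 0), next='c' -> output (0, 'c'), add 'c' as idx 1
Step 2: w='' (idx 0), next='b' -> output (0, 'b'), add 'b' as idx 2
Step 3: w='c' (idx 1), next='b' -> output (1, 'b'), add 'cb' as idx 3
Step 4: w='cb' (idx 3), next='b' -> output (3, 'b'), add 'cbb' as idx 4
Step 5: w='c' (idx 1), end of input -> output (1, '')


Encoded: [(0, 'c'), (0, 'b'), (1, 'b'), (3, 'b'), (1, '')]


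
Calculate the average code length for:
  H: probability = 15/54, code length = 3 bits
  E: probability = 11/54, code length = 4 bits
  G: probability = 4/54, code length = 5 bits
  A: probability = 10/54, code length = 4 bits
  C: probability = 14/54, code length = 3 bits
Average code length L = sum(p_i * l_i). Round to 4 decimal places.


Weighted contributions p_i * l_i:
  H: (15/54) * 3 = 45/54
  E: (11/54) * 4 = 44/54
  G: (4/54) * 5 = 20/54
  A: (10/54) * 4 = 40/54
  C: (14/54) * 3 = 42/54
Sum = (45 + 44 + 20 + 40 + 42)/54 = 191/54

L = 191/54 = 3.5370 bits/symbol


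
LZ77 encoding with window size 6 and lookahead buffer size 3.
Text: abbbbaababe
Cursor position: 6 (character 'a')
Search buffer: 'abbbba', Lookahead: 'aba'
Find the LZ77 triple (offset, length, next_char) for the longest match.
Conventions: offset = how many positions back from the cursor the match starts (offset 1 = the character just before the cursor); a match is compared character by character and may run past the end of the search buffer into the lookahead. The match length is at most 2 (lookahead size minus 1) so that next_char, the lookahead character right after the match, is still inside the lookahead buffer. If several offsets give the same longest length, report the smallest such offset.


Try each offset into the search buffer:
  offset=1 (pos 5, char 'a'): match length 1
  offset=2 (pos 4, char 'b'): match length 0
  offset=3 (pos 3, char 'b'): match length 0
  offset=4 (pos 2, char 'b'): match length 0
  offset=5 (pos 1, char 'b'): match length 0
  offset=6 (pos 0, char 'a'): match length 2
Longest match has length 2 at offset 6.
next_char = character at position 6 + 2 = 8 -> 'a'

Best match: offset=6, length=2 (matching 'ab' starting at position 0)
LZ77 triple: (6, 2, 'a')


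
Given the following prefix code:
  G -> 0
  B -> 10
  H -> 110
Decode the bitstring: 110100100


Decoding step by step:
Bits 110 -> H
Bits 10 -> B
Bits 0 -> G
Bits 10 -> B
Bits 0 -> G


Decoded message: HBGBG


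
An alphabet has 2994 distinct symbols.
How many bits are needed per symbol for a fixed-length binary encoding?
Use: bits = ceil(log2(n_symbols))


log2(2994) = 11.5479
Bracket: 2^11 = 2048 < 2994 <= 2^12 = 4096
So ceil(log2(2994)) = 12

bits = ceil(log2(2994)) = ceil(11.5479) = 12 bits


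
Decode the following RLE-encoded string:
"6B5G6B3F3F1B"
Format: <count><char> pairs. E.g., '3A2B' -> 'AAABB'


Expanding each <count><char> pair:
  6B -> 'BBBBBB'
  5G -> 'GGGGG'
  6B -> 'BBBBBB'
  3F -> 'FFF'
  3F -> 'FFF'
  1B -> 'B'

Decoded = BBBBBBGGGGGBBBBBBFFFFFFB


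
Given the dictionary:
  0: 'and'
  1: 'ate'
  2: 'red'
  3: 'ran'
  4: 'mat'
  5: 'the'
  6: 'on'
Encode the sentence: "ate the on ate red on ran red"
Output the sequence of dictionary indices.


Look up each word in the dictionary:
  'ate' -> 1
  'the' -> 5
  'on' -> 6
  'ate' -> 1
  'red' -> 2
  'on' -> 6
  'ran' -> 3
  'red' -> 2

Encoded: [1, 5, 6, 1, 2, 6, 3, 2]


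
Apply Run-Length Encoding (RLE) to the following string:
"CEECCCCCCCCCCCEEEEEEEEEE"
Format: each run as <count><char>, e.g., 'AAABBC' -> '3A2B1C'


Scanning runs left to right:
  i=0: run of 'C' x 1 -> '1C'
  i=1: run of 'E' x 2 -> '2E'
  i=3: run of 'C' x 11 -> '11C'
  i=14: run of 'E' x 10 -> '10E'

RLE = 1C2E11C10E


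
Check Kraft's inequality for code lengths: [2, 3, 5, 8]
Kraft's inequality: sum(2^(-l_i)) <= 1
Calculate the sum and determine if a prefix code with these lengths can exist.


Sum = 2^(-2) + 2^(-3) + 2^(-5) + 2^(-8)
    = 0.25 + 0.125 + 0.03125 + 0.00390625
    = 105/256 = 0.41015625
Since 0.41015625 <= 1, Kraft's inequality IS satisfied.
A prefix code with these lengths CAN exist.

Kraft sum = 0.41015625. Satisfied.


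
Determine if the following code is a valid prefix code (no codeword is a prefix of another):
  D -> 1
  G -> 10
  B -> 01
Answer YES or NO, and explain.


Checking each pair (does one codeword prefix another?):
  D='1' vs G='10': prefix -- VIOLATION

NO -- this is NOT a valid prefix code. D (1) is a prefix of G (10).


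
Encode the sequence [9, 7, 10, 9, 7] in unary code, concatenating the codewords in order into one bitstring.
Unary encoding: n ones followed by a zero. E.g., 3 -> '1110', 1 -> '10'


Encode each number as n ones followed by a terminating 0:
  9 -> 1111111110 (10 bits)
  7 -> 11111110 (8 bits)
  10 -> 11111111110 (11 bits)
  9 -> 1111111110 (10 bits)
  7 -> 11111110 (8 bits)
Total length = 10 + 8 + 11 + 10 + 8 = 47 bits.

Unary([9, 7, 10, 9, 7]) = 11111111101111111011111111110111111111011111110 (47 bits)


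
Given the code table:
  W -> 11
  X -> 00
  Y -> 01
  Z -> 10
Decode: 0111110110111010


Decoding:
01 -> Y
11 -> W
11 -> W
01 -> Y
10 -> Z
11 -> W
10 -> Z
10 -> Z


Result: YWWYZWZZ


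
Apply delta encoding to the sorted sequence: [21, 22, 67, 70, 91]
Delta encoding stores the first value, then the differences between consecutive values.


First value: 21
Deltas:
  22 - 21 = 1
  67 - 22 = 45
  70 - 67 = 3
  91 - 70 = 21


Delta encoded: [21, 1, 45, 3, 21]


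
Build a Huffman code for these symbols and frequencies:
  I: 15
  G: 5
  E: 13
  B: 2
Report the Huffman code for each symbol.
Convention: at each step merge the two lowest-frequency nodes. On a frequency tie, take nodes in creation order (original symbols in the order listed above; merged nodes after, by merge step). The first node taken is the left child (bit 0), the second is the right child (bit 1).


Huffman tree construction:
Step 1: Merge B(2) + G(5) = 7
Step 2: Merge (B+G)(7) + E(13) = 20
Step 3: Merge I(15) + ((B+G)+E)(20) = 35
Read each symbol's code off the tree from the root (left child = 0, right child = 1).

Codes:
  I: 0 (length 1)
  G: 101 (length 3)
  E: 11 (length 2)
  B: 100 (length 3)
Average code length: 62/35 = 1.7714 bits/symbol


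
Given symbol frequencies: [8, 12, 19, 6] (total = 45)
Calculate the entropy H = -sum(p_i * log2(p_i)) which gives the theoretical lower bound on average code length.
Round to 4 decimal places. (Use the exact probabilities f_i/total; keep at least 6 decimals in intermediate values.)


Per-symbol terms -p_i * log2(p_i) with p_i = f_i/45:
  p = 8/45 = 0.177778: log2(p) = -2.491853, -p*log2(p) = 0.442996
  p = 12/45 = 0.266667: log2(p) = -1.906891, -p*log2(p) = 0.508504
  p = 19/45 = 0.422222: log2(p) = -1.243926, -p*log2(p) = 0.525213
  p = 6/45 = 0.133333: log2(p) = -2.906891, -p*log2(p) = 0.387585
H = 0.442996 + 0.508504 + 0.525213 + 0.387585 = 1.864298

H = 1.8643 bits/symbol


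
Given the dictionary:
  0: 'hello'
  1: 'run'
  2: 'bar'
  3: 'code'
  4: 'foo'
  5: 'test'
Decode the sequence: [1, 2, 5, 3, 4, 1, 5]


Look up each index in the dictionary:
  1 -> 'run'
  2 -> 'bar'
  5 -> 'test'
  3 -> 'code'
  4 -> 'foo'
  1 -> 'run'
  5 -> 'test'

Decoded: "run bar test code foo run test"


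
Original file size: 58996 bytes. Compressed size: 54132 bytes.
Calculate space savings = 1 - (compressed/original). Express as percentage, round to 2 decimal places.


ratio = compressed/original = 54132/58996 = 0.917554
savings = 1 - ratio = 1 - 0.917554 = 0.082446
as a percentage: 0.082446 * 100 = 8.24%

Space savings = 1 - 54132/58996 = 8.24%


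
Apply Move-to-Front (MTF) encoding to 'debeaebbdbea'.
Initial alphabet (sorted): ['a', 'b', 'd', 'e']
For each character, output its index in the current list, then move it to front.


MTF encoding:
'd': index 2 in ['a', 'b', 'd', 'e'] -> ['d', 'a', 'b', 'e']
'e': index 3 in ['d', 'a', 'b', 'e'] -> ['e', 'd', 'a', 'b']
'b': index 3 in ['e', 'd', 'a', 'b'] -> ['b', 'e', 'd', 'a']
'e': index 1 in ['b', 'e', 'd', 'a'] -> ['e', 'b', 'd', 'a']
'a': index 3 in ['e', 'b', 'd', 'a'] -> ['a', 'e', 'b', 'd']
'e': index 1 in ['a', 'e', 'b', 'd'] -> ['e', 'a', 'b', 'd']
'b': index 2 in ['e', 'a', 'b', 'd'] -> ['b', 'e', 'a', 'd']
'b': index 0 in ['b', 'e', 'a', 'd'] -> ['b', 'e', 'a', 'd']
'd': index 3 in ['b', 'e', 'a', 'd'] -> ['d', 'b', 'e', 'a']
'b': index 1 in ['d', 'b', 'e', 'a'] -> ['b', 'd', 'e', 'a']
'e': index 2 in ['b', 'd', 'e', 'a'] -> ['e', 'b', 'd', 'a']
'a': index 3 in ['e', 'b', 'd', 'a'] -> ['a', 'e', 'b', 'd']


Output: [2, 3, 3, 1, 3, 1, 2, 0, 3, 1, 2, 3]


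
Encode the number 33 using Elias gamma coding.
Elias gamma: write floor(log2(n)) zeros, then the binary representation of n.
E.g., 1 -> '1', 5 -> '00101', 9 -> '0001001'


num_bits = floor(log2(33)) + 1 = 6
leading_zeros = num_bits - 1 = 5
binary(33) = 100001

Elias gamma(33) = '00000' + '100001' = 00000100001 (11 bits)


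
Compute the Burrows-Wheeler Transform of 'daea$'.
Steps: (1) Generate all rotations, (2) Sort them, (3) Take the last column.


Rotations (sorted):
  0: $daea -> last char: a
  1: a$dae -> last char: e
  2: aea$d -> last char: d
  3: daea$ -> last char: $
  4: ea$da -> last char: a


BWT = aed$a


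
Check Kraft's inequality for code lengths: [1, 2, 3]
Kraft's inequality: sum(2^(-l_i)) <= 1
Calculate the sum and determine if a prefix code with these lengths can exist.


Sum = 2^(-1) + 2^(-2) + 2^(-3)
    = 0.5 + 0.25 + 0.125
    = 7/8 = 0.875
Since 0.875 <= 1, Kraft's inequality IS satisfied.
A prefix code with these lengths CAN exist.

Kraft sum = 0.875. Satisfied.


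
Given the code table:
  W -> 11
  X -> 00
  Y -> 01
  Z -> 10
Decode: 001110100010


Decoding:
00 -> X
11 -> W
10 -> Z
10 -> Z
00 -> X
10 -> Z


Result: XWZZXZ


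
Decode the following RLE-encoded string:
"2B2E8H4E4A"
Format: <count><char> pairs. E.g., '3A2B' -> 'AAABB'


Expanding each <count><char> pair:
  2B -> 'BB'
  2E -> 'EE'
  8H -> 'HHHHHHHH'
  4E -> 'EEEE'
  4A -> 'AAAA'

Decoded = BBEEHHHHHHHHEEEEAAAA


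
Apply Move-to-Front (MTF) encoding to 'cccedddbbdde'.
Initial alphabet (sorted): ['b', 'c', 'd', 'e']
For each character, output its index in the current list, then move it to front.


MTF encoding:
'c': index 1 in ['b', 'c', 'd', 'e'] -> ['c', 'b', 'd', 'e']
'c': index 0 in ['c', 'b', 'd', 'e'] -> ['c', 'b', 'd', 'e']
'c': index 0 in ['c', 'b', 'd', 'e'] -> ['c', 'b', 'd', 'e']
'e': index 3 in ['c', 'b', 'd', 'e'] -> ['e', 'c', 'b', 'd']
'd': index 3 in ['e', 'c', 'b', 'd'] -> ['d', 'e', 'c', 'b']
'd': index 0 in ['d', 'e', 'c', 'b'] -> ['d', 'e', 'c', 'b']
'd': index 0 in ['d', 'e', 'c', 'b'] -> ['d', 'e', 'c', 'b']
'b': index 3 in ['d', 'e', 'c', 'b'] -> ['b', 'd', 'e', 'c']
'b': index 0 in ['b', 'd', 'e', 'c'] -> ['b', 'd', 'e', 'c']
'd': index 1 in ['b', 'd', 'e', 'c'] -> ['d', 'b', 'e', 'c']
'd': index 0 in ['d', 'b', 'e', 'c'] -> ['d', 'b', 'e', 'c']
'e': index 2 in ['d', 'b', 'e', 'c'] -> ['e', 'd', 'b', 'c']


Output: [1, 0, 0, 3, 3, 0, 0, 3, 0, 1, 0, 2]
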